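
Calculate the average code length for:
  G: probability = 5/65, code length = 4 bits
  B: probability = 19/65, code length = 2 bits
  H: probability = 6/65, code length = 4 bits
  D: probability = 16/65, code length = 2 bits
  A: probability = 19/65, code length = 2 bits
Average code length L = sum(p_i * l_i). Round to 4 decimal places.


Weighted contributions p_i * l_i:
  G: (5/65) * 4 = 20/65
  B: (19/65) * 2 = 38/65
  H: (6/65) * 4 = 24/65
  D: (16/65) * 2 = 32/65
  A: (19/65) * 2 = 38/65
Sum = (20 + 38 + 24 + 32 + 38)/65 = 152/65

L = 152/65 = 2.3385 bits/symbol


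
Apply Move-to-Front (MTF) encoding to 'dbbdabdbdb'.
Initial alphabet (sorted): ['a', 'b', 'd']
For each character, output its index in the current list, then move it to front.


MTF encoding:
'd': index 2 in ['a', 'b', 'd'] -> ['d', 'a', 'b']
'b': index 2 in ['d', 'a', 'b'] -> ['b', 'd', 'a']
'b': index 0 in ['b', 'd', 'a'] -> ['b', 'd', 'a']
'd': index 1 in ['b', 'd', 'a'] -> ['d', 'b', 'a']
'a': index 2 in ['d', 'b', 'a'] -> ['a', 'd', 'b']
'b': index 2 in ['a', 'd', 'b'] -> ['b', 'a', 'd']
'd': index 2 in ['b', 'a', 'd'] -> ['d', 'b', 'a']
'b': index 1 in ['d', 'b', 'a'] -> ['b', 'd', 'a']
'd': index 1 in ['b', 'd', 'a'] -> ['d', 'b', 'a']
'b': index 1 in ['d', 'b', 'a'] -> ['b', 'd', 'a']


Output: [2, 2, 0, 1, 2, 2, 2, 1, 1, 1]


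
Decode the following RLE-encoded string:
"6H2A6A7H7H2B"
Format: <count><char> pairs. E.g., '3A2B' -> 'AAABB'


Expanding each <count><char> pair:
  6H -> 'HHHHHH'
  2A -> 'AA'
  6A -> 'AAAAAA'
  7H -> 'HHHHHHH'
  7H -> 'HHHHHHH'
  2B -> 'BB'

Decoded = HHHHHHAAAAAAAAHHHHHHHHHHHHHHBB


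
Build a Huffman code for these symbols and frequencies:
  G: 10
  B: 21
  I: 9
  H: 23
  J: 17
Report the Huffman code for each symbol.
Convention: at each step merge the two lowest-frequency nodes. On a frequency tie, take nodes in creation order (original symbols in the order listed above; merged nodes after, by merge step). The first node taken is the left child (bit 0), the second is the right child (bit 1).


Huffman tree construction:
Step 1: Merge I(9) + G(10) = 19
Step 2: Merge J(17) + (I+G)(19) = 36
Step 3: Merge B(21) + H(23) = 44
Step 4: Merge (J+(I+G))(36) + (B+H)(44) = 80
Read each symbol's code off the tree from the root (left child = 0, right child = 1).

Codes:
  G: 011 (length 3)
  B: 10 (length 2)
  I: 010 (length 3)
  H: 11 (length 2)
  J: 00 (length 2)
Average code length: 179/80 = 2.2375 bits/symbol


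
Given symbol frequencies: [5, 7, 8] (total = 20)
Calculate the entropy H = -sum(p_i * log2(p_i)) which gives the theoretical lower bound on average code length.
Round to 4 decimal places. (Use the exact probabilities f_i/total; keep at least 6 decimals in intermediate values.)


Per-symbol terms -p_i * log2(p_i) with p_i = f_i/20:
  p = 5/20 = 0.250000: log2(p) = -2.000000, -p*log2(p) = 0.500000
  p = 7/20 = 0.350000: log2(p) = -1.514573, -p*log2(p) = 0.530101
  p = 8/20 = 0.400000: log2(p) = -1.321928, -p*log2(p) = 0.528771
H = 0.500000 + 0.530101 + 0.528771 = 1.558872

H = 1.5589 bits/symbol


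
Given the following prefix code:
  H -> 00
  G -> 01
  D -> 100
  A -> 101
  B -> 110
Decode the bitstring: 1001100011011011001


Decoding step by step:
Bits 100 -> D
Bits 110 -> B
Bits 00 -> H
Bits 110 -> B
Bits 110 -> B
Bits 110 -> B
Bits 01 -> G


Decoded message: DBHBBBG


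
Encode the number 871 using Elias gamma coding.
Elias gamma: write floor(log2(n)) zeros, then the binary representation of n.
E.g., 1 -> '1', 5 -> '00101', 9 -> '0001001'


num_bits = floor(log2(871)) + 1 = 10
leading_zeros = num_bits - 1 = 9
binary(871) = 1101100111

Elias gamma(871) = '000000000' + '1101100111' = 0000000001101100111 (19 bits)


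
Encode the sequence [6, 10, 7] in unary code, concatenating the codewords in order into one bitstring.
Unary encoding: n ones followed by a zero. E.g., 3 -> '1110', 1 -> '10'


Encode each number as n ones followed by a terminating 0:
  6 -> 1111110 (7 bits)
  10 -> 11111111110 (11 bits)
  7 -> 11111110 (8 bits)
Total length = 7 + 11 + 8 = 26 bits.

Unary([6, 10, 7]) = 11111101111111111011111110 (26 bits)


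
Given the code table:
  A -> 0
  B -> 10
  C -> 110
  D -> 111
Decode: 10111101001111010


Decoding:
10 -> B
111 -> D
10 -> B
10 -> B
0 -> A
111 -> D
10 -> B
10 -> B


Result: BDBBADBB


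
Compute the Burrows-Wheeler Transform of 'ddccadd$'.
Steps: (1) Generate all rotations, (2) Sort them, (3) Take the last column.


Rotations (sorted):
  0: $ddccadd -> last char: d
  1: add$ddcc -> last char: c
  2: cadd$ddc -> last char: c
  3: ccadd$dd -> last char: d
  4: d$ddccad -> last char: d
  5: dccadd$d -> last char: d
  6: dd$ddcca -> last char: a
  7: ddccadd$ -> last char: $


BWT = dccddda$


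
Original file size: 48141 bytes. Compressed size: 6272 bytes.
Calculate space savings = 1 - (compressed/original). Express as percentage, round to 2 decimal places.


ratio = compressed/original = 6272/48141 = 0.130284
savings = 1 - ratio = 1 - 0.130284 = 0.869716
as a percentage: 0.869716 * 100 = 86.97%

Space savings = 1 - 6272/48141 = 86.97%


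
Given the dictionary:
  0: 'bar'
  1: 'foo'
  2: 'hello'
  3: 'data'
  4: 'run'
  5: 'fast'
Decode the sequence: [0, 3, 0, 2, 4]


Look up each index in the dictionary:
  0 -> 'bar'
  3 -> 'data'
  0 -> 'bar'
  2 -> 'hello'
  4 -> 'run'

Decoded: "bar data bar hello run"


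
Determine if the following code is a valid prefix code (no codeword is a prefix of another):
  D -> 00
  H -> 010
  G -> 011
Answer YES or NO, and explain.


Checking each pair (does one codeword prefix another?):
  D='00' vs H='010': no prefix
  D='00' vs G='011': no prefix
  H='010' vs D='00': no prefix
  H='010' vs G='011': no prefix
  G='011' vs D='00': no prefix
  G='011' vs H='010': no prefix
No violation found over all pairs.

YES -- this is a valid prefix code. No codeword is a prefix of any other codeword.


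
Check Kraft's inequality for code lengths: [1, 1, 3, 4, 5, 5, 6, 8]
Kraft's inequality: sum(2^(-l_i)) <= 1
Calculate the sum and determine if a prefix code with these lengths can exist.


Sum = 2^(-1) + 2^(-1) + 2^(-3) + 2^(-4) + 2^(-5) + 2^(-5) + 2^(-6) + 2^(-8)
    = 0.5 + 0.5 + 0.125 + 0.0625 + 0.03125 + 0.03125 + 0.015625 + 0.00390625
    = 325/256 = 1.26953125
Since 1.26953125 > 1, Kraft's inequality is NOT satisfied.
A prefix code with these lengths CANNOT exist.

Kraft sum = 1.26953125. Not satisfied.


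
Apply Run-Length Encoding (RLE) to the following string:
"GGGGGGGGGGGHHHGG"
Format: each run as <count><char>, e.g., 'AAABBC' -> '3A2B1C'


Scanning runs left to right:
  i=0: run of 'G' x 11 -> '11G'
  i=11: run of 'H' x 3 -> '3H'
  i=14: run of 'G' x 2 -> '2G'

RLE = 11G3H2G


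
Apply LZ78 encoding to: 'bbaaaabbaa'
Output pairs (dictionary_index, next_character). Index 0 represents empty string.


LZ78 encoding steps:
Dictionary: {0: ''}
Step 1: w='' (idx 0), next='b' -> output (0, 'b'), add 'b' as idx 1
Step 2: w='b' (idx 1), next='a' -> output (1, 'a'), add 'ba' as idx 2
Step 3: w='' (idx 0), next='a' -> output (0, 'a'), add 'a' as idx 3
Step 4: w='a' (idx 3), next='a' -> output (3, 'a'), add 'aa' as idx 4
Step 5: w='b' (idx 1), next='b' -> output (1, 'b'), add 'bb' as idx 5
Step 6: w='aa' (idx 4), end of input -> output (4, '')


Encoded: [(0, 'b'), (1, 'a'), (0, 'a'), (3, 'a'), (1, 'b'), (4, '')]


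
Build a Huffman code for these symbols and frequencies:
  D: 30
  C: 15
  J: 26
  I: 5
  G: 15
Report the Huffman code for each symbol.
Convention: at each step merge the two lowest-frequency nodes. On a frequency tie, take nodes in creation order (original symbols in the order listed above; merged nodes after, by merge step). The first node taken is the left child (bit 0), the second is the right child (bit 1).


Huffman tree construction:
Step 1: Merge I(5) + C(15) = 20
Step 2: Merge G(15) + (I+C)(20) = 35
Step 3: Merge J(26) + D(30) = 56
Step 4: Merge (G+(I+C))(35) + (J+D)(56) = 91
Read each symbol's code off the tree from the root (left child = 0, right child = 1).

Codes:
  D: 11 (length 2)
  C: 011 (length 3)
  J: 10 (length 2)
  I: 010 (length 3)
  G: 00 (length 2)
Average code length: 202/91 = 2.2198 bits/symbol


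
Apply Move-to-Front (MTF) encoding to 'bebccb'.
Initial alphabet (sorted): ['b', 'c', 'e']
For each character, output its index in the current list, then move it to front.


MTF encoding:
'b': index 0 in ['b', 'c', 'e'] -> ['b', 'c', 'e']
'e': index 2 in ['b', 'c', 'e'] -> ['e', 'b', 'c']
'b': index 1 in ['e', 'b', 'c'] -> ['b', 'e', 'c']
'c': index 2 in ['b', 'e', 'c'] -> ['c', 'b', 'e']
'c': index 0 in ['c', 'b', 'e'] -> ['c', 'b', 'e']
'b': index 1 in ['c', 'b', 'e'] -> ['b', 'c', 'e']


Output: [0, 2, 1, 2, 0, 1]


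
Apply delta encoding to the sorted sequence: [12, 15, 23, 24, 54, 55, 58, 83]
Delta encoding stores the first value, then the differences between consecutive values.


First value: 12
Deltas:
  15 - 12 = 3
  23 - 15 = 8
  24 - 23 = 1
  54 - 24 = 30
  55 - 54 = 1
  58 - 55 = 3
  83 - 58 = 25


Delta encoded: [12, 3, 8, 1, 30, 1, 3, 25]


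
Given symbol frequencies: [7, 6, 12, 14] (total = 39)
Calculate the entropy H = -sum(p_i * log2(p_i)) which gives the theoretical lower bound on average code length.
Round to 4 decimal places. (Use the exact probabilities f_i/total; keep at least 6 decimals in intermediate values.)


Per-symbol terms -p_i * log2(p_i) with p_i = f_i/39:
  p = 7/39 = 0.179487: log2(p) = -2.478047, -p*log2(p) = 0.444778
  p = 6/39 = 0.153846: log2(p) = -2.700440, -p*log2(p) = 0.415452
  p = 12/39 = 0.307692: log2(p) = -1.700440, -p*log2(p) = 0.523212
  p = 14/39 = 0.358974: log2(p) = -1.478047, -p*log2(p) = 0.530581
H = 0.444778 + 0.415452 + 0.523212 + 0.530581 = 1.914023

H = 1.914 bits/symbol


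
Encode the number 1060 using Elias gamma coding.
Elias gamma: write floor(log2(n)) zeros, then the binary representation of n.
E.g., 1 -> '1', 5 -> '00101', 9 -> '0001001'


num_bits = floor(log2(1060)) + 1 = 11
leading_zeros = num_bits - 1 = 10
binary(1060) = 10000100100

Elias gamma(1060) = '0000000000' + '10000100100' = 000000000010000100100 (21 bits)


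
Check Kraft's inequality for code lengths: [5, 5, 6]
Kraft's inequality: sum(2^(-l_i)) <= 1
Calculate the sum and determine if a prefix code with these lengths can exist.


Sum = 2^(-5) + 2^(-5) + 2^(-6)
    = 0.03125 + 0.03125 + 0.015625
    = 5/64 = 0.078125
Since 0.078125 <= 1, Kraft's inequality IS satisfied.
A prefix code with these lengths CAN exist.

Kraft sum = 0.078125. Satisfied.


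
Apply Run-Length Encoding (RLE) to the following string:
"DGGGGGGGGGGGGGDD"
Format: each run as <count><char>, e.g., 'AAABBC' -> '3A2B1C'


Scanning runs left to right:
  i=0: run of 'D' x 1 -> '1D'
  i=1: run of 'G' x 13 -> '13G'
  i=14: run of 'D' x 2 -> '2D'

RLE = 1D13G2D


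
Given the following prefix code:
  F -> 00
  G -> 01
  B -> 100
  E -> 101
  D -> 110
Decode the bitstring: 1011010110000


Decoding step by step:
Bits 101 -> E
Bits 101 -> E
Bits 01 -> G
Bits 100 -> B
Bits 00 -> F


Decoded message: EEGBF


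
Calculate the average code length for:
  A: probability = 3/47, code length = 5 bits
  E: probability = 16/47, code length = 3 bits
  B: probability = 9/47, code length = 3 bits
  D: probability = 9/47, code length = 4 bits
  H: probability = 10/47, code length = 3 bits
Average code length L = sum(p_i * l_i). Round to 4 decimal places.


Weighted contributions p_i * l_i:
  A: (3/47) * 5 = 15/47
  E: (16/47) * 3 = 48/47
  B: (9/47) * 3 = 27/47
  D: (9/47) * 4 = 36/47
  H: (10/47) * 3 = 30/47
Sum = (15 + 48 + 27 + 36 + 30)/47 = 156/47

L = 156/47 = 3.3191 bits/symbol


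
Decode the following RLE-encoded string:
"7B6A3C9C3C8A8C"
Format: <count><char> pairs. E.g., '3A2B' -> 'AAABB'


Expanding each <count><char> pair:
  7B -> 'BBBBBBB'
  6A -> 'AAAAAA'
  3C -> 'CCC'
  9C -> 'CCCCCCCCC'
  3C -> 'CCC'
  8A -> 'AAAAAAAA'
  8C -> 'CCCCCCCC'

Decoded = BBBBBBBAAAAAACCCCCCCCCCCCCCCAAAAAAAACCCCCCCC


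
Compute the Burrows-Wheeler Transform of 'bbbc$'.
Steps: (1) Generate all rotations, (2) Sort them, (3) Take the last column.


Rotations (sorted):
  0: $bbbc -> last char: c
  1: bbbc$ -> last char: $
  2: bbc$b -> last char: b
  3: bc$bb -> last char: b
  4: c$bbb -> last char: b


BWT = c$bbb


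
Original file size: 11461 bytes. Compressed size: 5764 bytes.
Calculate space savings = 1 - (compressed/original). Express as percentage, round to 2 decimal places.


ratio = compressed/original = 5764/11461 = 0.502923
savings = 1 - ratio = 1 - 0.502923 = 0.497077
as a percentage: 0.497077 * 100 = 49.71%

Space savings = 1 - 5764/11461 = 49.71%


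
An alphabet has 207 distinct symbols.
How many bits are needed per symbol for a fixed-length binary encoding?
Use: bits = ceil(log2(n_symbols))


log2(207) = 7.6935
Bracket: 2^7 = 128 < 207 <= 2^8 = 256
So ceil(log2(207)) = 8

bits = ceil(log2(207)) = ceil(7.6935) = 8 bits


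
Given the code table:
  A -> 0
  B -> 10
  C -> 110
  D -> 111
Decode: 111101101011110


Decoding:
111 -> D
10 -> B
110 -> C
10 -> B
111 -> D
10 -> B


Result: DBCBDB


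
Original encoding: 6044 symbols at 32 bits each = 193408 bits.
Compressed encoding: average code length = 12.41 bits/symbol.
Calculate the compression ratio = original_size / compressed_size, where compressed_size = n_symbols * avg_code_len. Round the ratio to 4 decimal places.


original_size = n_symbols * orig_bits = 6044 * 32 = 193408 bits
compressed_size = n_symbols * avg_code_len = 6044 * 12.41 = 75006.04 bits
ratio = original_size / compressed_size = 193408 / 75006.04 = 2.5786

Compression ratio = 2.5786


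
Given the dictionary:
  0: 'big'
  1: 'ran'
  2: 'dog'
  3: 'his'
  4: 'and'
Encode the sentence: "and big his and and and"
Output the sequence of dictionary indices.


Look up each word in the dictionary:
  'and' -> 4
  'big' -> 0
  'his' -> 3
  'and' -> 4
  'and' -> 4
  'and' -> 4

Encoded: [4, 0, 3, 4, 4, 4]


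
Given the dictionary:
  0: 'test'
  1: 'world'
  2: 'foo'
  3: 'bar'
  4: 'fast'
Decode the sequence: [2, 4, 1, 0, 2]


Look up each index in the dictionary:
  2 -> 'foo'
  4 -> 'fast'
  1 -> 'world'
  0 -> 'test'
  2 -> 'foo'

Decoded: "foo fast world test foo"


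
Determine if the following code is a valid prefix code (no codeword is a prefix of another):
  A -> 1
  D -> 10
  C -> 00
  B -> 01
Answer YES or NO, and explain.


Checking each pair (does one codeword prefix another?):
  A='1' vs D='10': prefix -- VIOLATION

NO -- this is NOT a valid prefix code. A (1) is a prefix of D (10).


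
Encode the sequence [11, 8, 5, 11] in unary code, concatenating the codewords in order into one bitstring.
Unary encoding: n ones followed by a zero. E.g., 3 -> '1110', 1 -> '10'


Encode each number as n ones followed by a terminating 0:
  11 -> 111111111110 (12 bits)
  8 -> 111111110 (9 bits)
  5 -> 111110 (6 bits)
  11 -> 111111111110 (12 bits)
Total length = 12 + 9 + 6 + 12 = 39 bits.

Unary([11, 8, 5, 11]) = 111111111110111111110111110111111111110 (39 bits)


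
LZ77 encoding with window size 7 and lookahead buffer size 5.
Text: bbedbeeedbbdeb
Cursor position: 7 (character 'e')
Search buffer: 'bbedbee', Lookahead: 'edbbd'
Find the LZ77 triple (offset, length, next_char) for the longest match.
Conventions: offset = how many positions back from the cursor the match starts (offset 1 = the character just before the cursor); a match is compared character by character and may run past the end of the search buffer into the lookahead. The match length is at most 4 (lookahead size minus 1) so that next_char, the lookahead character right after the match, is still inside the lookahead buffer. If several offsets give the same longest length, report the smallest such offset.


Try each offset into the search buffer:
  offset=1 (pos 6, char 'e'): match length 1
  offset=2 (pos 5, char 'e'): match length 1
  offset=3 (pos 4, char 'b'): match length 0
  offset=4 (pos 3, char 'd'): match length 0
  offset=5 (pos 2, char 'e'): match length 3
  offset=6 (pos 1, char 'b'): match length 0
  offset=7 (pos 0, char 'b'): match length 0
Longest match has length 3 at offset 5.
next_char = character at position 7 + 3 = 10 -> 'b'

Best match: offset=5, length=3 (matching 'edb' starting at position 2)
LZ77 triple: (5, 3, 'b')


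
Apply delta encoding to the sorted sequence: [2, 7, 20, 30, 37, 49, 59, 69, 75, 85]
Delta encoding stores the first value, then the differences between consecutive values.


First value: 2
Deltas:
  7 - 2 = 5
  20 - 7 = 13
  30 - 20 = 10
  37 - 30 = 7
  49 - 37 = 12
  59 - 49 = 10
  69 - 59 = 10
  75 - 69 = 6
  85 - 75 = 10


Delta encoded: [2, 5, 13, 10, 7, 12, 10, 10, 6, 10]


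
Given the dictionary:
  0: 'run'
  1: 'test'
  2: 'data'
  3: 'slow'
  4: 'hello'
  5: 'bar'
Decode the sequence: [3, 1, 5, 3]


Look up each index in the dictionary:
  3 -> 'slow'
  1 -> 'test'
  5 -> 'bar'
  3 -> 'slow'

Decoded: "slow test bar slow"


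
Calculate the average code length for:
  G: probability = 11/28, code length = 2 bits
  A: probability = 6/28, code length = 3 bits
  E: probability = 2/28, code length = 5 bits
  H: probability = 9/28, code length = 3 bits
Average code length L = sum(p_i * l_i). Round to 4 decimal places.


Weighted contributions p_i * l_i:
  G: (11/28) * 2 = 22/28
  A: (6/28) * 3 = 18/28
  E: (2/28) * 5 = 10/28
  H: (9/28) * 3 = 27/28
Sum = (22 + 18 + 10 + 27)/28 = 77/28

L = 77/28 = 2.7500 bits/symbol


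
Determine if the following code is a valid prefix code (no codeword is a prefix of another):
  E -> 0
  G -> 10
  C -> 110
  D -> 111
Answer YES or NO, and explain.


Checking each pair (does one codeword prefix another?):
  E='0' vs G='10': no prefix
  E='0' vs C='110': no prefix
  E='0' vs D='111': no prefix
  G='10' vs E='0': no prefix
  G='10' vs C='110': no prefix
  G='10' vs D='111': no prefix
  C='110' vs E='0': no prefix
  C='110' vs G='10': no prefix
  C='110' vs D='111': no prefix
  D='111' vs E='0': no prefix
  D='111' vs G='10': no prefix
  D='111' vs C='110': no prefix
No violation found over all pairs.

YES -- this is a valid prefix code. No codeword is a prefix of any other codeword.


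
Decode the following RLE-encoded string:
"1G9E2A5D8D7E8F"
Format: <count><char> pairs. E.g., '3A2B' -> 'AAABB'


Expanding each <count><char> pair:
  1G -> 'G'
  9E -> 'EEEEEEEEE'
  2A -> 'AA'
  5D -> 'DDDDD'
  8D -> 'DDDDDDDD'
  7E -> 'EEEEEEE'
  8F -> 'FFFFFFFF'

Decoded = GEEEEEEEEEAADDDDDDDDDDDDDEEEEEEEFFFFFFFF


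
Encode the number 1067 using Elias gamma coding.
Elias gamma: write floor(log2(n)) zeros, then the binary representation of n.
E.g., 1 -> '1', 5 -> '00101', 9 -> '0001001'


num_bits = floor(log2(1067)) + 1 = 11
leading_zeros = num_bits - 1 = 10
binary(1067) = 10000101011

Elias gamma(1067) = '0000000000' + '10000101011' = 000000000010000101011 (21 bits)


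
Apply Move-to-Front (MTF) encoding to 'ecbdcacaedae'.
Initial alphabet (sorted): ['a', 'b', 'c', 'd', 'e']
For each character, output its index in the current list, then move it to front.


MTF encoding:
'e': index 4 in ['a', 'b', 'c', 'd', 'e'] -> ['e', 'a', 'b', 'c', 'd']
'c': index 3 in ['e', 'a', 'b', 'c', 'd'] -> ['c', 'e', 'a', 'b', 'd']
'b': index 3 in ['c', 'e', 'a', 'b', 'd'] -> ['b', 'c', 'e', 'a', 'd']
'd': index 4 in ['b', 'c', 'e', 'a', 'd'] -> ['d', 'b', 'c', 'e', 'a']
'c': index 2 in ['d', 'b', 'c', 'e', 'a'] -> ['c', 'd', 'b', 'e', 'a']
'a': index 4 in ['c', 'd', 'b', 'e', 'a'] -> ['a', 'c', 'd', 'b', 'e']
'c': index 1 in ['a', 'c', 'd', 'b', 'e'] -> ['c', 'a', 'd', 'b', 'e']
'a': index 1 in ['c', 'a', 'd', 'b', 'e'] -> ['a', 'c', 'd', 'b', 'e']
'e': index 4 in ['a', 'c', 'd', 'b', 'e'] -> ['e', 'a', 'c', 'd', 'b']
'd': index 3 in ['e', 'a', 'c', 'd', 'b'] -> ['d', 'e', 'a', 'c', 'b']
'a': index 2 in ['d', 'e', 'a', 'c', 'b'] -> ['a', 'd', 'e', 'c', 'b']
'e': index 2 in ['a', 'd', 'e', 'c', 'b'] -> ['e', 'a', 'd', 'c', 'b']


Output: [4, 3, 3, 4, 2, 4, 1, 1, 4, 3, 2, 2]


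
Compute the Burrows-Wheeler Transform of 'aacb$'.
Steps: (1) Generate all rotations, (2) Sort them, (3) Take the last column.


Rotations (sorted):
  0: $aacb -> last char: b
  1: aacb$ -> last char: $
  2: acb$a -> last char: a
  3: b$aac -> last char: c
  4: cb$aa -> last char: a


BWT = b$aca


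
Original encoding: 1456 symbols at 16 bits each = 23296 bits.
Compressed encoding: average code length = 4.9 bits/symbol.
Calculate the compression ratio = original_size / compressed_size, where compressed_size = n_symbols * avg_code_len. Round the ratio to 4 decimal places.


original_size = n_symbols * orig_bits = 1456 * 16 = 23296 bits
compressed_size = n_symbols * avg_code_len = 1456 * 4.9 = 7134.4 bits
ratio = original_size / compressed_size = 23296 / 7134.4 = 3.2653

Compression ratio = 3.2653


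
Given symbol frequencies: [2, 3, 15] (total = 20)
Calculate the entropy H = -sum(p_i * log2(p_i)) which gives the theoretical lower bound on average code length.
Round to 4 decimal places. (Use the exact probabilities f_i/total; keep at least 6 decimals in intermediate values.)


Per-symbol terms -p_i * log2(p_i) with p_i = f_i/20:
  p = 2/20 = 0.100000: log2(p) = -3.321928, -p*log2(p) = 0.332193
  p = 3/20 = 0.150000: log2(p) = -2.736966, -p*log2(p) = 0.410545
  p = 15/20 = 0.750000: log2(p) = -0.415037, -p*log2(p) = 0.311278
H = 0.332193 + 0.410545 + 0.311278 = 1.054016

H = 1.054 bits/symbol


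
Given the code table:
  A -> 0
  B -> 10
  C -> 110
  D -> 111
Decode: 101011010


Decoding:
10 -> B
10 -> B
110 -> C
10 -> B


Result: BBCB


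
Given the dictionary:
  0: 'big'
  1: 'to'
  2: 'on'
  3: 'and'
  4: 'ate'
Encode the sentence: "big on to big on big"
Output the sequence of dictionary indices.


Look up each word in the dictionary:
  'big' -> 0
  'on' -> 2
  'to' -> 1
  'big' -> 0
  'on' -> 2
  'big' -> 0

Encoded: [0, 2, 1, 0, 2, 0]


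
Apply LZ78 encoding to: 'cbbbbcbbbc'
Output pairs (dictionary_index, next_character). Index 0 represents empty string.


LZ78 encoding steps:
Dictionary: {0: ''}
Step 1: w='' (idx 0), next='c' -> output (0, 'c'), add 'c' as idx 1
Step 2: w='' (idx 0), next='b' -> output (0, 'b'), add 'b' as idx 2
Step 3: w='b' (idx 2), next='b' -> output (2, 'b'), add 'bb' as idx 3
Step 4: w='b' (idx 2), next='c' -> output (2, 'c'), add 'bc' as idx 4
Step 5: w='bb' (idx 3), next='b' -> output (3, 'b'), add 'bbb' as idx 5
Step 6: w='c' (idx 1), end of input -> output (1, '')


Encoded: [(0, 'c'), (0, 'b'), (2, 'b'), (2, 'c'), (3, 'b'), (1, '')]


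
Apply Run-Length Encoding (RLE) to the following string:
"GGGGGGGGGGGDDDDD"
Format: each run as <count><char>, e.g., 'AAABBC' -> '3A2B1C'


Scanning runs left to right:
  i=0: run of 'G' x 11 -> '11G'
  i=11: run of 'D' x 5 -> '5D'

RLE = 11G5D


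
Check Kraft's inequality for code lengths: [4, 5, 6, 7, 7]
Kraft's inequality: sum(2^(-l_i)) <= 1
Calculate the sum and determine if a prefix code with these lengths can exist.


Sum = 2^(-4) + 2^(-5) + 2^(-6) + 2^(-7) + 2^(-7)
    = 0.0625 + 0.03125 + 0.015625 + 0.0078125 + 0.0078125
    = 16/128 = 0.125
Since 0.125 <= 1, Kraft's inequality IS satisfied.
A prefix code with these lengths CAN exist.

Kraft sum = 0.125. Satisfied.


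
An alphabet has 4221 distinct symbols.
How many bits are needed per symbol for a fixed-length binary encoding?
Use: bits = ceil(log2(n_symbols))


log2(4221) = 12.0434
Bracket: 2^12 = 4096 < 4221 <= 2^13 = 8192
So ceil(log2(4221)) = 13

bits = ceil(log2(4221)) = ceil(12.0434) = 13 bits


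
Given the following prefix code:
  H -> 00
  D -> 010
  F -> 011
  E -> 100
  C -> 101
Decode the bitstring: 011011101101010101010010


Decoding step by step:
Bits 011 -> F
Bits 011 -> F
Bits 101 -> C
Bits 101 -> C
Bits 010 -> D
Bits 101 -> C
Bits 010 -> D
Bits 010 -> D


Decoded message: FFCCDCDD


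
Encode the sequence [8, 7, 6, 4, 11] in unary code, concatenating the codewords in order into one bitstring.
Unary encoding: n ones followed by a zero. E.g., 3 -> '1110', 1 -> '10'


Encode each number as n ones followed by a terminating 0:
  8 -> 111111110 (9 bits)
  7 -> 11111110 (8 bits)
  6 -> 1111110 (7 bits)
  4 -> 11110 (5 bits)
  11 -> 111111111110 (12 bits)
Total length = 9 + 8 + 7 + 5 + 12 = 41 bits.

Unary([8, 7, 6, 4, 11]) = 11111111011111110111111011110111111111110 (41 bits)


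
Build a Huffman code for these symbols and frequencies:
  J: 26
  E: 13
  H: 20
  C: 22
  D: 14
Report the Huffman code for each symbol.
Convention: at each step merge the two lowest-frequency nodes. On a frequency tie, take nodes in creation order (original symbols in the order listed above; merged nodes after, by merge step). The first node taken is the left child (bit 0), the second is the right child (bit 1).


Huffman tree construction:
Step 1: Merge E(13) + D(14) = 27
Step 2: Merge H(20) + C(22) = 42
Step 3: Merge J(26) + (E+D)(27) = 53
Step 4: Merge (H+C)(42) + (J+(E+D))(53) = 95
Read each symbol's code off the tree from the root (left child = 0, right child = 1).

Codes:
  J: 10 (length 2)
  E: 110 (length 3)
  H: 00 (length 2)
  C: 01 (length 2)
  D: 111 (length 3)
Average code length: 217/95 = 2.2842 bits/symbol


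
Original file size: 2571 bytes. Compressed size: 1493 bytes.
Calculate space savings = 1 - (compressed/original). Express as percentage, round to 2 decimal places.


ratio = compressed/original = 1493/2571 = 0.580708
savings = 1 - ratio = 1 - 0.580708 = 0.419292
as a percentage: 0.419292 * 100 = 41.93%

Space savings = 1 - 1493/2571 = 41.93%


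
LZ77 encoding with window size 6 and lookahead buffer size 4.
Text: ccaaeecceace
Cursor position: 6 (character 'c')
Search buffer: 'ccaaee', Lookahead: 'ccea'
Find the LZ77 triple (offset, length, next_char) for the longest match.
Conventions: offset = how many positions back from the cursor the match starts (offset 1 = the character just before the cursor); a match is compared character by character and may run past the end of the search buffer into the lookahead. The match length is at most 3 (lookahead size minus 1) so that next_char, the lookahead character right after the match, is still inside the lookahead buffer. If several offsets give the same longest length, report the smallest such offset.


Try each offset into the search buffer:
  offset=1 (pos 5, char 'e'): match length 0
  offset=2 (pos 4, char 'e'): match length 0
  offset=3 (pos 3, char 'a'): match length 0
  offset=4 (pos 2, char 'a'): match length 0
  offset=5 (pos 1, char 'c'): match length 1
  offset=6 (pos 0, char 'c'): match length 2
Longest match has length 2 at offset 6.
next_char = character at position 6 + 2 = 8 -> 'e'

Best match: offset=6, length=2 (matching 'cc' starting at position 0)
LZ77 triple: (6, 2, 'e')


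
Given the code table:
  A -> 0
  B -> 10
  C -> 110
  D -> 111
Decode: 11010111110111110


Decoding:
110 -> C
10 -> B
111 -> D
110 -> C
111 -> D
110 -> C


Result: CBDCDC


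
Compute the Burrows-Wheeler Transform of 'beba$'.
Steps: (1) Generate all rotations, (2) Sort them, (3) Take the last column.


Rotations (sorted):
  0: $beba -> last char: a
  1: a$beb -> last char: b
  2: ba$be -> last char: e
  3: beba$ -> last char: $
  4: eba$b -> last char: b


BWT = abe$b


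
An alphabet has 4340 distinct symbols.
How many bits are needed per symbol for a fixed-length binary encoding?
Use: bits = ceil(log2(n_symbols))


log2(4340) = 12.0835
Bracket: 2^12 = 4096 < 4340 <= 2^13 = 8192
So ceil(log2(4340)) = 13

bits = ceil(log2(4340)) = ceil(12.0835) = 13 bits


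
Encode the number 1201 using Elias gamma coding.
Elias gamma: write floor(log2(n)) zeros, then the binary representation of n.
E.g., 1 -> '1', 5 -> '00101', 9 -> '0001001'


num_bits = floor(log2(1201)) + 1 = 11
leading_zeros = num_bits - 1 = 10
binary(1201) = 10010110001

Elias gamma(1201) = '0000000000' + '10010110001' = 000000000010010110001 (21 bits)


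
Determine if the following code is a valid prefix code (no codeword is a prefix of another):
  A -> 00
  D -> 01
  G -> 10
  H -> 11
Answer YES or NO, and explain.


Checking each pair (does one codeword prefix another?):
  A='00' vs D='01': no prefix
  A='00' vs G='10': no prefix
  A='00' vs H='11': no prefix
  D='01' vs A='00': no prefix
  D='01' vs G='10': no prefix
  D='01' vs H='11': no prefix
  G='10' vs A='00': no prefix
  G='10' vs D='01': no prefix
  G='10' vs H='11': no prefix
  H='11' vs A='00': no prefix
  H='11' vs D='01': no prefix
  H='11' vs G='10': no prefix
No violation found over all pairs.

YES -- this is a valid prefix code. No codeword is a prefix of any other codeword.


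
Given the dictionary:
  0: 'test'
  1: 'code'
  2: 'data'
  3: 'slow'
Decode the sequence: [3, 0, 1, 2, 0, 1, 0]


Look up each index in the dictionary:
  3 -> 'slow'
  0 -> 'test'
  1 -> 'code'
  2 -> 'data'
  0 -> 'test'
  1 -> 'code'
  0 -> 'test'

Decoded: "slow test code data test code test"


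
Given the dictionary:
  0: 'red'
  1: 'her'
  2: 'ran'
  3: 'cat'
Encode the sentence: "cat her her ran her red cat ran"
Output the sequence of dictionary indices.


Look up each word in the dictionary:
  'cat' -> 3
  'her' -> 1
  'her' -> 1
  'ran' -> 2
  'her' -> 1
  'red' -> 0
  'cat' -> 3
  'ran' -> 2

Encoded: [3, 1, 1, 2, 1, 0, 3, 2]


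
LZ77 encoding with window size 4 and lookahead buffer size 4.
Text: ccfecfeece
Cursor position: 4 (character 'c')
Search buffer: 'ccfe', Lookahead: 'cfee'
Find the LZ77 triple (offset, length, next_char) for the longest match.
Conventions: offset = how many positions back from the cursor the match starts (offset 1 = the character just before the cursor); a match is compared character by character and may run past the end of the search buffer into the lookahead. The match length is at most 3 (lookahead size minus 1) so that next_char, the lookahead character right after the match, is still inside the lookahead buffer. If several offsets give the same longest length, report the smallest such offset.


Try each offset into the search buffer:
  offset=1 (pos 3, char 'e'): match length 0
  offset=2 (pos 2, char 'f'): match length 0
  offset=3 (pos 1, char 'c'): match length 3
  offset=4 (pos 0, char 'c'): match length 1
Longest match has length 3 at offset 3.
next_char = character at position 4 + 3 = 7 -> 'e'

Best match: offset=3, length=3 (matching 'cfe' starting at position 1)
LZ77 triple: (3, 3, 'e')


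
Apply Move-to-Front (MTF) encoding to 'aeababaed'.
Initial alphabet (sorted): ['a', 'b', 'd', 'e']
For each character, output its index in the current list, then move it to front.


MTF encoding:
'a': index 0 in ['a', 'b', 'd', 'e'] -> ['a', 'b', 'd', 'e']
'e': index 3 in ['a', 'b', 'd', 'e'] -> ['e', 'a', 'b', 'd']
'a': index 1 in ['e', 'a', 'b', 'd'] -> ['a', 'e', 'b', 'd']
'b': index 2 in ['a', 'e', 'b', 'd'] -> ['b', 'a', 'e', 'd']
'a': index 1 in ['b', 'a', 'e', 'd'] -> ['a', 'b', 'e', 'd']
'b': index 1 in ['a', 'b', 'e', 'd'] -> ['b', 'a', 'e', 'd']
'a': index 1 in ['b', 'a', 'e', 'd'] -> ['a', 'b', 'e', 'd']
'e': index 2 in ['a', 'b', 'e', 'd'] -> ['e', 'a', 'b', 'd']
'd': index 3 in ['e', 'a', 'b', 'd'] -> ['d', 'e', 'a', 'b']


Output: [0, 3, 1, 2, 1, 1, 1, 2, 3]


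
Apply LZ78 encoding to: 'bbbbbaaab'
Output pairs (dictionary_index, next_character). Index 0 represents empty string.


LZ78 encoding steps:
Dictionary: {0: ''}
Step 1: w='' (idx 0), next='b' -> output (0, 'b'), add 'b' as idx 1
Step 2: w='b' (idx 1), next='b' -> output (1, 'b'), add 'bb' as idx 2
Step 3: w='bb' (idx 2), next='a' -> output (2, 'a'), add 'bba' as idx 3
Step 4: w='' (idx 0), next='a' -> output (0, 'a'), add 'a' as idx 4
Step 5: w='a' (idx 4), next='b' -> output (4, 'b'), add 'ab' as idx 5


Encoded: [(0, 'b'), (1, 'b'), (2, 'a'), (0, 'a'), (4, 'b')]


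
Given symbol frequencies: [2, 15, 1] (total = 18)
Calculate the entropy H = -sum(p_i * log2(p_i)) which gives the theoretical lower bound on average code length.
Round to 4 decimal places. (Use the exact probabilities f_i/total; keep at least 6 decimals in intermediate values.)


Per-symbol terms -p_i * log2(p_i) with p_i = f_i/18:
  p = 2/18 = 0.111111: log2(p) = -3.169925, -p*log2(p) = 0.352214
  p = 15/18 = 0.833333: log2(p) = -0.263034, -p*log2(p) = 0.219195
  p = 1/18 = 0.055556: log2(p) = -4.169925, -p*log2(p) = 0.231663
H = 0.352214 + 0.219195 + 0.231663 = 0.803072

H = 0.8031 bits/symbol


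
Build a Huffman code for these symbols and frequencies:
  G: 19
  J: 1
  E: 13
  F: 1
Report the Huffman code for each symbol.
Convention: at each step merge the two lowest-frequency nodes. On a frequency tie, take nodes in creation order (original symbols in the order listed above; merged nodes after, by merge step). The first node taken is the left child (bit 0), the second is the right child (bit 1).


Huffman tree construction:
Step 1: Merge J(1) + F(1) = 2
Step 2: Merge (J+F)(2) + E(13) = 15
Step 3: Merge ((J+F)+E)(15) + G(19) = 34
Read each symbol's code off the tree from the root (left child = 0, right child = 1).

Codes:
  G: 1 (length 1)
  J: 000 (length 3)
  E: 01 (length 2)
  F: 001 (length 3)
Average code length: 51/34 = 1.5000 bits/symbol


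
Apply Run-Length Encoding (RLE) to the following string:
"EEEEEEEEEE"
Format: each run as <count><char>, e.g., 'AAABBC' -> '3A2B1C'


Scanning runs left to right:
  i=0: run of 'E' x 10 -> '10E'

RLE = 10E


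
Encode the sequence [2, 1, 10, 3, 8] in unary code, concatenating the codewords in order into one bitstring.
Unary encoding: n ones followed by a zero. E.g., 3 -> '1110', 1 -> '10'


Encode each number as n ones followed by a terminating 0:
  2 -> 110 (3 bits)
  1 -> 10 (2 bits)
  10 -> 11111111110 (11 bits)
  3 -> 1110 (4 bits)
  8 -> 111111110 (9 bits)
Total length = 3 + 2 + 11 + 4 + 9 = 29 bits.

Unary([2, 1, 10, 3, 8]) = 11010111111111101110111111110 (29 bits)


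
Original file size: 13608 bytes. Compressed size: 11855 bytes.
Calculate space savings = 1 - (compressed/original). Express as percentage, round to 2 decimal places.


ratio = compressed/original = 11855/13608 = 0.871179
savings = 1 - ratio = 1 - 0.871179 = 0.128821
as a percentage: 0.128821 * 100 = 12.88%

Space savings = 1 - 11855/13608 = 12.88%


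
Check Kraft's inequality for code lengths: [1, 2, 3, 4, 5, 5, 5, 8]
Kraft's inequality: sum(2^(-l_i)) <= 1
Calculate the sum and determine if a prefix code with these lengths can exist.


Sum = 2^(-1) + 2^(-2) + 2^(-3) + 2^(-4) + 2^(-5) + 2^(-5) + 2^(-5) + 2^(-8)
    = 0.5 + 0.25 + 0.125 + 0.0625 + 0.03125 + 0.03125 + 0.03125 + 0.00390625
    = 265/256 = 1.03515625
Since 1.03515625 > 1, Kraft's inequality is NOT satisfied.
A prefix code with these lengths CANNOT exist.

Kraft sum = 1.03515625. Not satisfied.


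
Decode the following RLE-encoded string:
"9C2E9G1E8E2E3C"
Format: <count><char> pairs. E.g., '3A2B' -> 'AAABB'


Expanding each <count><char> pair:
  9C -> 'CCCCCCCCC'
  2E -> 'EE'
  9G -> 'GGGGGGGGG'
  1E -> 'E'
  8E -> 'EEEEEEEE'
  2E -> 'EE'
  3C -> 'CCC'

Decoded = CCCCCCCCCEEGGGGGGGGGEEEEEEEEEEECCC


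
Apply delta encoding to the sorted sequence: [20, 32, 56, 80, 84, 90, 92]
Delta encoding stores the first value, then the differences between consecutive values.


First value: 20
Deltas:
  32 - 20 = 12
  56 - 32 = 24
  80 - 56 = 24
  84 - 80 = 4
  90 - 84 = 6
  92 - 90 = 2


Delta encoded: [20, 12, 24, 24, 4, 6, 2]


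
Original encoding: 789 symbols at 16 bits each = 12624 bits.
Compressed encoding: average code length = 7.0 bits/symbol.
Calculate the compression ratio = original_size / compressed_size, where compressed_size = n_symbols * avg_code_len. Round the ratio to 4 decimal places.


original_size = n_symbols * orig_bits = 789 * 16 = 12624 bits
compressed_size = n_symbols * avg_code_len = 789 * 7.0 = 5523.0 bits
ratio = original_size / compressed_size = 12624 / 5523.0 = 2.2857

Compression ratio = 2.2857


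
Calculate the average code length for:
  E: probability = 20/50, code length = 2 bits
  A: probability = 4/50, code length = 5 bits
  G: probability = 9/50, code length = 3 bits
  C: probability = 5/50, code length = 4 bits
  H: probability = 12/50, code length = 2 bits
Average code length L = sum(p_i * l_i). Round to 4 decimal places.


Weighted contributions p_i * l_i:
  E: (20/50) * 2 = 40/50
  A: (4/50) * 5 = 20/50
  G: (9/50) * 3 = 27/50
  C: (5/50) * 4 = 20/50
  H: (12/50) * 2 = 24/50
Sum = (40 + 20 + 27 + 20 + 24)/50 = 131/50

L = 131/50 = 2.6200 bits/symbol


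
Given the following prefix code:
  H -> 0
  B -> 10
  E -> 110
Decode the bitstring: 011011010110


Decoding step by step:
Bits 0 -> H
Bits 110 -> E
Bits 110 -> E
Bits 10 -> B
Bits 110 -> E


Decoded message: HEEBE


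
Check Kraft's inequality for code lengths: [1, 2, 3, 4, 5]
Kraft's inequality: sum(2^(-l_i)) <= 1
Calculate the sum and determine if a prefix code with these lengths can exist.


Sum = 2^(-1) + 2^(-2) + 2^(-3) + 2^(-4) + 2^(-5)
    = 0.5 + 0.25 + 0.125 + 0.0625 + 0.03125
    = 31/32 = 0.96875
Since 0.96875 <= 1, Kraft's inequality IS satisfied.
A prefix code with these lengths CAN exist.

Kraft sum = 0.96875. Satisfied.


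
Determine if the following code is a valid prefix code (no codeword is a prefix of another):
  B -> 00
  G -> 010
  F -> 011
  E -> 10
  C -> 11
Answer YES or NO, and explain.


Checking each pair (does one codeword prefix another?):
  B='00' vs G='010': no prefix
  B='00' vs F='011': no prefix
  B='00' vs E='10': no prefix
  B='00' vs C='11': no prefix
  G='010' vs B='00': no prefix
  G='010' vs F='011': no prefix
  G='010' vs E='10': no prefix
  G='010' vs C='11': no prefix
  F='011' vs B='00': no prefix
  F='011' vs G='010': no prefix
  F='011' vs E='10': no prefix
  F='011' vs C='11': no prefix
  E='10' vs B='00': no prefix
  E='10' vs G='010': no prefix
  E='10' vs F='011': no prefix
  E='10' vs C='11': no prefix
  C='11' vs B='00': no prefix
  C='11' vs G='010': no prefix
  C='11' vs F='011': no prefix
  C='11' vs E='10': no prefix
No violation found over all pairs.

YES -- this is a valid prefix code. No codeword is a prefix of any other codeword.


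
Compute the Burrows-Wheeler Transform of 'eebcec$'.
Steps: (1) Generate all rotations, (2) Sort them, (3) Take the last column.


Rotations (sorted):
  0: $eebcec -> last char: c
  1: bcec$ee -> last char: e
  2: c$eebce -> last char: e
  3: cec$eeb -> last char: b
  4: ebcec$e -> last char: e
  5: ec$eebc -> last char: c
  6: eebcec$ -> last char: $


BWT = ceebec$


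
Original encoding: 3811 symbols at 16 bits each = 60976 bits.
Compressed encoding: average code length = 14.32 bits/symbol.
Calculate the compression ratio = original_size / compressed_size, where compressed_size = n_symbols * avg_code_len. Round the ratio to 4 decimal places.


original_size = n_symbols * orig_bits = 3811 * 16 = 60976 bits
compressed_size = n_symbols * avg_code_len = 3811 * 14.32 = 54573.52 bits
ratio = original_size / compressed_size = 60976 / 54573.52 = 1.1173

Compression ratio = 1.1173


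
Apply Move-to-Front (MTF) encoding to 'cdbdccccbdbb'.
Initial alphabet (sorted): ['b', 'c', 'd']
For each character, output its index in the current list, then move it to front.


MTF encoding:
'c': index 1 in ['b', 'c', 'd'] -> ['c', 'b', 'd']
'd': index 2 in ['c', 'b', 'd'] -> ['d', 'c', 'b']
'b': index 2 in ['d', 'c', 'b'] -> ['b', 'd', 'c']
'd': index 1 in ['b', 'd', 'c'] -> ['d', 'b', 'c']
'c': index 2 in ['d', 'b', 'c'] -> ['c', 'd', 'b']
'c': index 0 in ['c', 'd', 'b'] -> ['c', 'd', 'b']
'c': index 0 in ['c', 'd', 'b'] -> ['c', 'd', 'b']
'c': index 0 in ['c', 'd', 'b'] -> ['c', 'd', 'b']
'b': index 2 in ['c', 'd', 'b'] -> ['b', 'c', 'd']
'd': index 2 in ['b', 'c', 'd'] -> ['d', 'b', 'c']
'b': index 1 in ['d', 'b', 'c'] -> ['b', 'd', 'c']
'b': index 0 in ['b', 'd', 'c'] -> ['b', 'd', 'c']


Output: [1, 2, 2, 1, 2, 0, 0, 0, 2, 2, 1, 0]


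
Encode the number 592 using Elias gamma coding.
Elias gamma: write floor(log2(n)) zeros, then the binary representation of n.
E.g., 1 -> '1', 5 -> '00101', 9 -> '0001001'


num_bits = floor(log2(592)) + 1 = 10
leading_zeros = num_bits - 1 = 9
binary(592) = 1001010000

Elias gamma(592) = '000000000' + '1001010000' = 0000000001001010000 (19 bits)
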